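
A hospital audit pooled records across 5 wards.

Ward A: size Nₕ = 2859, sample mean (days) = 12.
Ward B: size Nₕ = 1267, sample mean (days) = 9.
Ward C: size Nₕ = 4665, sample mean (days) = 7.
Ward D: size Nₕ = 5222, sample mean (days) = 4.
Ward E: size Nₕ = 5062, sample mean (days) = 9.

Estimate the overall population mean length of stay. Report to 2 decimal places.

N = 19075; weights Wₕ = Nₕ/N = (0.1499, 0.0664, 0.2446, 0.2738, 0.2654).
x̄_st = Σ Wₕ·x̄ₕ = 0.1499·12 + 0.0664·9 + 0.2446·7 + 0.2738·4 + 0.2654·9 ≈ 7.5917...
→ 7.59.

7.59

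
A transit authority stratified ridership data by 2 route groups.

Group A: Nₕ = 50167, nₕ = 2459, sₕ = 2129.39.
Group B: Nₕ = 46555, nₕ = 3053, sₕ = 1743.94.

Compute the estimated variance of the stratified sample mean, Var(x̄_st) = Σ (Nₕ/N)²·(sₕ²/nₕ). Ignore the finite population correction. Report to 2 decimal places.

726.85

N = 96722; Wₕ = Nₕ/N.
group A: (50167/96722)²·2129.39²/2459 = 496.06389
group B: (46555/96722)²·1743.94²/3053 = 230.79075
Sum = 726.85464 → 726.85.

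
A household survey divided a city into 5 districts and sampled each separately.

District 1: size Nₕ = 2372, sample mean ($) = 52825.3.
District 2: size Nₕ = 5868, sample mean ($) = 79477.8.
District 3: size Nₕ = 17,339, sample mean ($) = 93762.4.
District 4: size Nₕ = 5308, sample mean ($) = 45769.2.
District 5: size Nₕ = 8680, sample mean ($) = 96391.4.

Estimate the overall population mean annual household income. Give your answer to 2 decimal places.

83328.12

N = 2372 + 5868 + 17339 + 5308 + 8680 = 39567.
The stratified mean weights each stratum mean by its population share Nₕ/N.
Σ Nₕx̄ₕ = 2372·52825.3 + 5868·79477.8 + 17339·93762.4 + 5308·45769.2 + 8680·96391.4 = 125301611.6 + 466375730.4 + 1625746253.6 + 242942913.6 + 836677352 = 3297043861.2.
Divide by N: 3297043861.2 / 39567 = 83328.1235... → 83328.12.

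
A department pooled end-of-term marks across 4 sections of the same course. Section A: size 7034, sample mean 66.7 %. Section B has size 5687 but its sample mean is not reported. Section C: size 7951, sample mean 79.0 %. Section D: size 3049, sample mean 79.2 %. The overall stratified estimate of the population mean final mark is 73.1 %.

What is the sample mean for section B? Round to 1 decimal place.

N = 7034 + 5687 + 7951 + 3049 = 23721.
Overall total = μ·N = 73.1·23721 = 1734005.1.
Subtract the known strata: 7034·66.7 + 7951·79.0 + 3049·79.2 = 1338777.6.
Remaining total for section B: 1734005.1 − 1338777.6 = 395227.5.
Divide by its size: 395227.5 / 5687 = 69.497... → 69.5.

69.5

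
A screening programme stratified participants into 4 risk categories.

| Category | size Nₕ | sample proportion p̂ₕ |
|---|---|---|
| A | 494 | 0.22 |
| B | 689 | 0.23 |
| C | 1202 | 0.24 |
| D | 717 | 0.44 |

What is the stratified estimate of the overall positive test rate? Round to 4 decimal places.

0.2808

Wₕ = Nₕ/N with N = 3102: 0.1593, 0.2221, 0.3875, 0.2311.
p̂_st = 0.1593·0.22 + 0.2221·0.23 + 0.3875·0.24 + 0.2311·0.44 ≈ 0.280822... → 0.2808.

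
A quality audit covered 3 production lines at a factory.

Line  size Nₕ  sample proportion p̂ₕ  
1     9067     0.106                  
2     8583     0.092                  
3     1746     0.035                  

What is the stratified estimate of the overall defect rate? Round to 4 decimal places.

Wₕ = Nₕ/N with N = 19396: 0.4675, 0.4425, 0.0900.
p̂_st = 0.4675·0.106 + 0.4425·0.092 + 0.0900·0.035 ≈ 0.093413... → 0.0934.

0.0934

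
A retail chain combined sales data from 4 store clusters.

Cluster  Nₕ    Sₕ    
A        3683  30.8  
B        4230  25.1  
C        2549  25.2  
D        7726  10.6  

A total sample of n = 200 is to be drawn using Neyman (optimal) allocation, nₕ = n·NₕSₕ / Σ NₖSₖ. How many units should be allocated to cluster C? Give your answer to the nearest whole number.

Σ NₕSₕ = 3683·30.8 + 4230·25.1 + 2549·25.2 + 7726·10.6 = 365739.8.
Share for C: 64234.8/365739.8 = 0.17563.
n_C = 200 × 0.17563 = 35.126... → 35.

35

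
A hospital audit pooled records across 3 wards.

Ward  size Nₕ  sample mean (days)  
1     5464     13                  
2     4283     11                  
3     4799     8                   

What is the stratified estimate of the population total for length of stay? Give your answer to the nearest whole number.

1: 5464·13 = 71032
2: 4283·11 = 47113
3: 4799·8 = 38392
τ̂ = Σ Nₕx̄ₕ = 156537.

156537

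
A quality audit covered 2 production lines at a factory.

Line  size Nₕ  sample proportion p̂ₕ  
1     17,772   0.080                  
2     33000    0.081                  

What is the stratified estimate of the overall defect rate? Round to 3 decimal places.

0.081

Wₕ = Nₕ/N with N = 50772: 0.3500, 0.6500.
p̂_st = 0.3500·0.080 + 0.6500·0.081 ≈ 0.08065... → 0.081.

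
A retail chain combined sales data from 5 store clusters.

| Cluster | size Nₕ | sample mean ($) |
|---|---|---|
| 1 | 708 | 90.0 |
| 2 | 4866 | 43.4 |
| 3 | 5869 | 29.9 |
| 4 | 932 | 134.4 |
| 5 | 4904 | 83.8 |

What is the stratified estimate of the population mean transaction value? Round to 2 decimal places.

57.10

N = 17279; weights Wₕ = Nₕ/N = (0.0410, 0.2816, 0.3397, 0.0539, 0.2838).
x̄_st = Σ Wₕ·x̄ₕ = 0.0410·90.0 + 0.2816·43.4 + 0.3397·29.9 + 0.0539·134.4 + 0.2838·83.8 ≈ 57.0984...
→ 57.10.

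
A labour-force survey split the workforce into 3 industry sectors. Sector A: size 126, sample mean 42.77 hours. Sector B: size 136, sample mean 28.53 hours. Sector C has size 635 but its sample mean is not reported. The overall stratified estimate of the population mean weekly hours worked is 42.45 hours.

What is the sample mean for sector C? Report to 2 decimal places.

N = 126 + 136 + 635 = 897.
Overall total = μ·N = 42.45·897 = 38077.65.
Subtract the known strata: 126·42.77 + 136·28.53 = 9269.1.
Remaining total for sector C: 38077.65 − 9269.1 = 28808.55.
Divide by its size: 28808.55 / 635 = 45.3678... → 45.37.

45.37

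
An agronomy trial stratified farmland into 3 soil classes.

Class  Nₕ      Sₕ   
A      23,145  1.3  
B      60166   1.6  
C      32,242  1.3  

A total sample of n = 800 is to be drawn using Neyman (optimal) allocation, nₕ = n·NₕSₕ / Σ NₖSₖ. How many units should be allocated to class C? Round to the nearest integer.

199

Σ NₕSₕ = 23145·1.3 + 60166·1.6 + 32242·1.3 = 168268.7.
Share for C: 41914.6/168268.7 = 0.24909.
n_C = 800 × 0.24909 = 199.275... → 199.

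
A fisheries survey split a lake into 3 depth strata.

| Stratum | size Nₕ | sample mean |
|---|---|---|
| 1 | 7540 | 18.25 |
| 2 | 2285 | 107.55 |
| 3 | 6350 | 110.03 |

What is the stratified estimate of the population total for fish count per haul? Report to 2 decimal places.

1082047.25

1: 7540·18.25 = 137605
2: 2285·107.55 = 245751.75
3: 6350·110.03 = 698690.5
τ̂ = Σ Nₕx̄ₕ = 1082047.25.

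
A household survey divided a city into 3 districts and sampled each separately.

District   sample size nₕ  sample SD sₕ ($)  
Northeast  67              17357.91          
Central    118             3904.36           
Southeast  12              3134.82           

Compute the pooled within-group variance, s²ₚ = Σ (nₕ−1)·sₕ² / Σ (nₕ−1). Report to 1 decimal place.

Northeast: (67−1)·17357.91² = 66·301297039.5681 = 19885604611.4946
Central: (118−1)·3904.36² = 117·15244027.0096 = 1783551160.1232
Southeast: (12−1)·3134.82² = 11·9827096.4324 = 108098060.7564
Numerator = 21777253832.3742; denominator = Σ(nₕ−1) = 194.
s²ₚ = 21777253832.3742/194 = 112253885.734... → 112253885.7.

112253885.7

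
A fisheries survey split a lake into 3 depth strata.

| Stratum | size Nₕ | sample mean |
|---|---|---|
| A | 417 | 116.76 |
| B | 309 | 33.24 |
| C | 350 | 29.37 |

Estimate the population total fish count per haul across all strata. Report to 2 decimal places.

A: 417·116.76 = 48688.92
B: 309·33.24 = 10271.16
C: 350·29.37 = 10279.5
τ̂ = Σ Nₕx̄ₕ = 69239.58.

69239.58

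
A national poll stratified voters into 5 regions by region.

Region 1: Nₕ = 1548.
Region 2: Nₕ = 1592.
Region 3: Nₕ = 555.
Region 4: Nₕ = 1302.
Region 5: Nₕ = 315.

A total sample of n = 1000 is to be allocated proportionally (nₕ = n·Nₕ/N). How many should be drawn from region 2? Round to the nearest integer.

300

Share of region 2 = 1592/5312 = 0.29970.
Allocate 1000 × 0.29970 = 299.699... → 300.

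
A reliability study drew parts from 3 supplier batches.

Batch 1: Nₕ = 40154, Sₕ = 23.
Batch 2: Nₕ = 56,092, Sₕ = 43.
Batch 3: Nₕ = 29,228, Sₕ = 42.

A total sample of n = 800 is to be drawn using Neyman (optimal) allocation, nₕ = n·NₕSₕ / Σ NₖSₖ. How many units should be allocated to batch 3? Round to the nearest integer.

1: NₕSₕ = 40154·23 = 923542
2: NₕSₕ = 56092·43 = 2411956
3: NₕSₕ = 29228·42 = 1227576
Σ NₕSₕ = 4563074.
n_3 = 800·1227576/4563074 = 215.219... → 215.

215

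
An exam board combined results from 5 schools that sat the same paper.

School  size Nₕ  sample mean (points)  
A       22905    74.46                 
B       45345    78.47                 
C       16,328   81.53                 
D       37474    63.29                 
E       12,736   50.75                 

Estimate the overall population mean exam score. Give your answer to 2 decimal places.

x̄_st = (Σ Nₕx̄ₕ) / (Σ Nₕ) = (22905·74.46 + 45345·78.47 + 16328·81.53 + 37474·63.29 + 12736·50.75) / 134788
= 9613031.75 / 134788 = 71.3196... → 71.32.

71.32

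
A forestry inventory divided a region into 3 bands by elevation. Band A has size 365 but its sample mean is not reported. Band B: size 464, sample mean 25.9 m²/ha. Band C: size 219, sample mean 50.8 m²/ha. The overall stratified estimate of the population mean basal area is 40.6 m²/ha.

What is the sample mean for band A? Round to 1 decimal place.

N = 365 + 464 + 219 = 1048.
Overall total = μ·N = 40.6·1048 = 42548.8.
Subtract the known strata: 464·25.9 + 219·50.8 = 23142.8.
Remaining total for band A: 42548.8 − 23142.8 = 19406.
Divide by its size: 19406 / 365 = 53.167... → 53.2.

53.2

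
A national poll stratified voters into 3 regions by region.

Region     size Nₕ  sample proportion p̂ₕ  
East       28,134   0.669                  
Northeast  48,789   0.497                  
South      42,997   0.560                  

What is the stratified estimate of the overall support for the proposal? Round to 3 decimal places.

0.560

Wₕ = Nₕ/N with N = 119920: 0.2346, 0.4068, 0.3585.
p̂_st = 0.2346·0.669 + 0.4068·0.497 + 0.3585·0.560 ≈ 0.55994... → 0.560.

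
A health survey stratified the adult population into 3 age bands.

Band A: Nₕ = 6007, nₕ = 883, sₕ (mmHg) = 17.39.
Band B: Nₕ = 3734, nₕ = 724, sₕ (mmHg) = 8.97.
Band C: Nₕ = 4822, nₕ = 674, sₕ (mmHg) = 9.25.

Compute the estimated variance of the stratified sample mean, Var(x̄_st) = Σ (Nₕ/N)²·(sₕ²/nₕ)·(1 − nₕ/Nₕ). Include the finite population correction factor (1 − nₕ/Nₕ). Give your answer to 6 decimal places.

N = 14563. Term for each stratum: Wₕ²sₕ²/nₕ·(1−nₕ/Nₕ).
Var(x̄_st) = 0.049705393 + 0.005889595 + 0.011972582 = 0.067567570 → 0.067568.

0.067568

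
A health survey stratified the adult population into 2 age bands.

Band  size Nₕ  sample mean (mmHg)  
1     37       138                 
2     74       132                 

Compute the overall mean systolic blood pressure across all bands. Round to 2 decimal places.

134.00

N = 37 + 74 = 111.
Weight each subgroup mean by Nₕ/N and sum.
Σ Nₕx̄ₕ = 37·138 + 74·132 = 5106 + 9768 = 14874.
Divide by N: 14874 / 111 = 134 → 134.00.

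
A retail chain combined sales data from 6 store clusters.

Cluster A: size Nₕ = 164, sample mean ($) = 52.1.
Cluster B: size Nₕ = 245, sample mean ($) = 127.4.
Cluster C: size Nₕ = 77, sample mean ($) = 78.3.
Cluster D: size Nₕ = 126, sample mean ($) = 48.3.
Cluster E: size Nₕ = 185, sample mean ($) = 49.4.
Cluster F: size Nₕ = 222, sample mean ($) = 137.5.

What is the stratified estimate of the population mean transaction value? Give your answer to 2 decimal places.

N = 164 + 245 + 77 + 126 + 185 + 222 = 1019.
Weight each subgroup mean by Nₕ/N and sum.
Σ Nₕx̄ₕ = 164·52.1 + 245·127.4 + 77·78.3 + 126·48.3 + 185·49.4 + 222·137.5 = 8544.4 + 31213 + 6029.1 + 6085.8 + 9139 + 30525 = 91536.3.
Divide by N: 91536.3 / 1019 = 89.8295... → 89.83.

89.83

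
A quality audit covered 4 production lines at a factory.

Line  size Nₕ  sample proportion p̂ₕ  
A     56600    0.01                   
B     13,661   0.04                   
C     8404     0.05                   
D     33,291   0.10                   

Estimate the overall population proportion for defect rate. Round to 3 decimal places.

N = 56600 + 13661 + 8404 + 33291 = 111956.
Overall proportion = Σ (Nₕ/N)·p̂ₕ.
Σ Nₕp̂ₕ = 566 + 546.44 + 420.2 + 3329.1 = 4861.74.
4861.74 / 111956 = 0.04343... → 0.043.

0.043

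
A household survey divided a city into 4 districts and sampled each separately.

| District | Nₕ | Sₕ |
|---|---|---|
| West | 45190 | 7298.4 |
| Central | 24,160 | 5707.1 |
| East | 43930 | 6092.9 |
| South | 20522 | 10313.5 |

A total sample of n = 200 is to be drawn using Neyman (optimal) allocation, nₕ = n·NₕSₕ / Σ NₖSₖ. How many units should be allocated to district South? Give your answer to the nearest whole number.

45

Σ NₕSₕ = 45190·7298.4 + 24160·5707.1 + 43930·6092.9 + 20522·10313.5 = 947012976.
Share for South: 211653647/947012976 = 0.22350.
n_South = 200 × 0.22350 = 44.699... → 45.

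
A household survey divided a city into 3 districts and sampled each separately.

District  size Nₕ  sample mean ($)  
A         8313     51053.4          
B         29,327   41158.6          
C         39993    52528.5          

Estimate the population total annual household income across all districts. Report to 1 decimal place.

A: 8313·51053.4 = 424406914.2
B: 29327·41158.6 = 1207058262.2
C: 39993·52528.5 = 2100772300.5
τ̂ = Σ Nₕx̄ₕ = 3732237476.9.

3732237476.9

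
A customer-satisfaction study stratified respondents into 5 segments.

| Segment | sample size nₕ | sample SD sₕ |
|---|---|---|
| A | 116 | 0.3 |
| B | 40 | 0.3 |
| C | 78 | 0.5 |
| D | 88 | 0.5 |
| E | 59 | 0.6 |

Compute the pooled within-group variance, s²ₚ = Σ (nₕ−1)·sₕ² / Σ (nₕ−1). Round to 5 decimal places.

0.20144

Degrees of freedom: 115 + 39 + 77 + 87 + 58 = 376.
Σ(nₕ−1)sₕ² = 115·0.09 + 39·0.09 + 77·0.25 + 87·0.25 + 58·0.36 = 75.74.
s²ₚ = 75.74 / 376 = 0.2014362... → 0.20144.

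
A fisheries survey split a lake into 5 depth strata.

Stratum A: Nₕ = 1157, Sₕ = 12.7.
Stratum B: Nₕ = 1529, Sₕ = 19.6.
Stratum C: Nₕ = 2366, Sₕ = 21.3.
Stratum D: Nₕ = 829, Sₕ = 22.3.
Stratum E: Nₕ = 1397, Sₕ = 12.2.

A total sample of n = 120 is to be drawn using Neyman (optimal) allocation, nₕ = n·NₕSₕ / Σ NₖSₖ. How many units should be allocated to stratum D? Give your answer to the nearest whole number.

A: NₕSₕ = 1157·12.7 = 14693.9
B: NₕSₕ = 1529·19.6 = 29968.4
C: NₕSₕ = 2366·21.3 = 50395.8
D: NₕSₕ = 829·22.3 = 18486.7
E: NₕSₕ = 1397·12.2 = 17043.4
Σ NₕSₕ = 130588.2.
n_D = 120·18486.7/130588.2 = 16.988... → 17.

17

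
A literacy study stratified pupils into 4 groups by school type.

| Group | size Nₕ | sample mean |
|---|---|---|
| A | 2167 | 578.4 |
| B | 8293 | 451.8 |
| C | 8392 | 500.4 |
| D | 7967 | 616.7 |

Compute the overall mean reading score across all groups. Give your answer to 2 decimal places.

526.22

N = 26819; weights Wₕ = Nₕ/N = (0.0808, 0.3092, 0.3129, 0.2971).
x̄_st = Σ Wₕ·x̄ₕ = 0.0808·578.4 + 0.3092·451.8 + 0.3129·500.4 + 0.2971·616.7 ≈ 526.2230...
→ 526.22.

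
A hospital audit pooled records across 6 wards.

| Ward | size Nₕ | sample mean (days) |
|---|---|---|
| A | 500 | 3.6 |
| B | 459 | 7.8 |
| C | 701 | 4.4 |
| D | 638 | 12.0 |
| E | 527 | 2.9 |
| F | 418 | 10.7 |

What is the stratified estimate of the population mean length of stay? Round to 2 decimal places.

N = 500 + 459 + 701 + 638 + 527 + 418 = 3243.
Weight each subgroup mean by Nₕ/N and sum.
Σ Nₕx̄ₕ = 500·3.6 + 459·7.8 + 701·4.4 + 638·12.0 + 527·2.9 + 418·10.7 = 1800 + 3580.2 + 3084.4 + 7656 + 1528.3 + 4472.6 = 22121.5.
Divide by N: 22121.5 / 3243 = 6.8213... → 6.82.

6.82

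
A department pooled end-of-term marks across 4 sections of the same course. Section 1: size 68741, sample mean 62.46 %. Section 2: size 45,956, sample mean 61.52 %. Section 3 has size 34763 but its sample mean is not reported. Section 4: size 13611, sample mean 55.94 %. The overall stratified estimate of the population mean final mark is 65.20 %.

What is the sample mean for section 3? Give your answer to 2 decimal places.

N = 68741 + 45956 + 34763 + 13611 = 163071.
Overall total = μ·N = 65.20·163071 = 10632229.2.
Subtract the known strata: 68741·62.46 + 45956·61.52 + 13611·55.94 = 7882175.32.
Remaining total for section 3: 10632229.2 − 7882175.32 = 2750053.88.
Divide by its size: 2750053.88 / 34763 = 79.1086... → 79.11.

79.11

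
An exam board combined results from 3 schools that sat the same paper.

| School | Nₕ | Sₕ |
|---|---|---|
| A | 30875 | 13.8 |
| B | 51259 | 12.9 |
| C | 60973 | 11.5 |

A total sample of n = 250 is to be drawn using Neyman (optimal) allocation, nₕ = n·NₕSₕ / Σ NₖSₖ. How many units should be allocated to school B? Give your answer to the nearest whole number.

A: NₕSₕ = 30875·13.8 = 426075
B: NₕSₕ = 51259·12.9 = 661241.1
C: NₕSₕ = 60973·11.5 = 701189.5
Σ NₕSₕ = 1788505.6.
n_B = 250·661241.1/1788505.6 = 92.429... → 92.

92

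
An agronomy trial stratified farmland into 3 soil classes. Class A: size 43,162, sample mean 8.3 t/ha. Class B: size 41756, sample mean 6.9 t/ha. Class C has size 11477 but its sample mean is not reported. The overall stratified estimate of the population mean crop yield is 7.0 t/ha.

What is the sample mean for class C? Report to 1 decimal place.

N = 43162 + 41756 + 11477 = 96395.
Overall total = μ·N = 7.0·96395 = 674765.
Subtract the known strata: 43162·8.3 + 41756·6.9 = 646361.
Remaining total for class C: 674765 − 646361 = 28404.
Divide by its size: 28404 / 11477 = 2.475... → 2.5.

2.5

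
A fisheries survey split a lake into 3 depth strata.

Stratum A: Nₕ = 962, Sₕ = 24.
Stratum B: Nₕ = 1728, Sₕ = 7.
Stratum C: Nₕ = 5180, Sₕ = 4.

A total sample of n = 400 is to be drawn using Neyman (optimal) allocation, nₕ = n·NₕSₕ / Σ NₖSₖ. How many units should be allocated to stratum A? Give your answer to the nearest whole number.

165

A: NₕSₕ = 962·24 = 23088
B: NₕSₕ = 1728·7 = 12096
C: NₕSₕ = 5180·4 = 20720
Σ NₕSₕ = 55904.
n_A = 400·23088/55904 = 165.197... → 165.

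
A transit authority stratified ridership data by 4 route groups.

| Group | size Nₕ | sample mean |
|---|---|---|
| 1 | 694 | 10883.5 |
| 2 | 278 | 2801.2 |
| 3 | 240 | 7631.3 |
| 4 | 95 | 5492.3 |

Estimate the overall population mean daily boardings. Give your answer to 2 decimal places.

N = 1307; weights Wₕ = Nₕ/N = (0.5310, 0.2127, 0.1836, 0.0727).
x̄_st = Σ Wₕ·x̄ₕ = 0.5310·10883.5 + 0.2127·2801.2 + 0.1836·7631.3 + 0.0727·5492.3 ≈ 8175.3352...
→ 8175.34.

8175.34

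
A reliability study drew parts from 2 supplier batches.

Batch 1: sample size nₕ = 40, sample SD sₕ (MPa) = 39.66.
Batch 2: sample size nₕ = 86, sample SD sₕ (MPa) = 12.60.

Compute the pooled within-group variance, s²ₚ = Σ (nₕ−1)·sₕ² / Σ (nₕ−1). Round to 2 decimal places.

1: (40−1)·39.66² = 39·1572.9156 = 61343.7084
2: (86−1)·12.60² = 85·158.76 = 13494.6
Numerator = 74838.3084; denominator = Σ(nₕ−1) = 124.
s²ₚ = 74838.3084/124 = 603.5347... → 603.53.

603.53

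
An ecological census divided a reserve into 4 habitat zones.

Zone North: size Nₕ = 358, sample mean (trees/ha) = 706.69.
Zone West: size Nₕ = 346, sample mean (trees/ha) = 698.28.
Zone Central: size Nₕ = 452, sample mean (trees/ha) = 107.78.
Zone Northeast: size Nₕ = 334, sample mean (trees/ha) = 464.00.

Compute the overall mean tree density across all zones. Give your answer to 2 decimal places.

468.65

x̄_st = (Σ Nₕx̄ₕ) / (Σ Nₕ) = (358·706.69 + 346·698.28 + 452·107.78 + 334·464.00) / 1490
= 698292.46 / 1490 = 468.6527... → 468.65.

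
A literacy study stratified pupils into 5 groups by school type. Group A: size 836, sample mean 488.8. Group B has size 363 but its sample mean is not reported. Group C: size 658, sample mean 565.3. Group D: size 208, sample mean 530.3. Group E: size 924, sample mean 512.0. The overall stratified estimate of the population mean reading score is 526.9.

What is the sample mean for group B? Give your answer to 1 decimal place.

581.0

Σ Nₕx̄ₕ = N·μ, so 363·x̄_B = 2989·526.9 − (836·488.8 + 658·565.3 + 208·530.3 + 924·512.0).
= 1574904.1 − 1363994.6 = 210909.5.
x̄_B = 210909.5 / 363 = 581.018... → 581.0.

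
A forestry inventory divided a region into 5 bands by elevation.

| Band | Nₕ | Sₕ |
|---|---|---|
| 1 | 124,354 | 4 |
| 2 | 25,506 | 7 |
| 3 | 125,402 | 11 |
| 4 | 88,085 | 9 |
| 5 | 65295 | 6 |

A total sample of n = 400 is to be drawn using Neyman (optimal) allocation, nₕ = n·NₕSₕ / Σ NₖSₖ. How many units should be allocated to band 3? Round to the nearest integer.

170

Σ NₕSₕ = 124354·4 + 25506·7 + 125402·11 + 88085·9 + 65295·6 = 3239915.
Share for 3: 1379422/3239915 = 0.42576.
n_3 = 400 × 0.42576 = 170.303... → 170.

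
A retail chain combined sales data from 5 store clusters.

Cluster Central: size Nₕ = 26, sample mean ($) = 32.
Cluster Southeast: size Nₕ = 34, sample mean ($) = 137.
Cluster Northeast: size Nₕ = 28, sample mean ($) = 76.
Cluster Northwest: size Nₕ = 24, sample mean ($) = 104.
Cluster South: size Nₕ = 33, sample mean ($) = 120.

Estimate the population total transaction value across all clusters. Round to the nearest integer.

Estimate total by summing Nₕ·x̄ₕ over strata.
26·32 + 34·137 + 28·76 + 24·104 + 33·120 = 832 + 4658 + 2128 + 2496 + 3960 = 14074.

14074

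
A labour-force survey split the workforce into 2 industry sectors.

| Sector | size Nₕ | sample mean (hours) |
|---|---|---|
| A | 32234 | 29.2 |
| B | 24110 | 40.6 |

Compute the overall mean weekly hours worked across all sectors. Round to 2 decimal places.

34.08

x̄_st = (Σ Nₕx̄ₕ) / (Σ Nₕ) = (32234·29.2 + 24110·40.6) / 56344
= 1920098.8 / 56344 = 34.0781... → 34.08.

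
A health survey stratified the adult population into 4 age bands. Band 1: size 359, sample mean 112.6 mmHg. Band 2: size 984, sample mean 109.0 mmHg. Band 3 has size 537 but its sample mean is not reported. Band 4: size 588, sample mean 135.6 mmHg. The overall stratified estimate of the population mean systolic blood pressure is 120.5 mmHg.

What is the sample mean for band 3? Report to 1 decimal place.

N = 359 + 984 + 537 + 588 = 2468.
Overall total = μ·N = 120.5·2468 = 297394.
Subtract the known strata: 359·112.6 + 984·109.0 + 588·135.6 = 227412.2.
Remaining total for band 3: 297394 − 227412.2 = 69981.8.
Divide by its size: 69981.8 / 537 = 130.320... → 130.3.

130.3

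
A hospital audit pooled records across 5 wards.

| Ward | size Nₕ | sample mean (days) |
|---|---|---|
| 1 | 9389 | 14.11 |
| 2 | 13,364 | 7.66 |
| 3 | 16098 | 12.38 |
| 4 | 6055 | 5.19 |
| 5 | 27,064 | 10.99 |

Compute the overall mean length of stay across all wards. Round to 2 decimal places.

10.60

x̄_st = (Σ Nₕx̄ₕ) / (Σ Nₕ) = (9389·14.11 + 13364·7.66 + 16098·12.38 + 6055·5.19 + 27064·10.99) / 71970
= 762999.08 / 71970 = 10.6016... → 10.60.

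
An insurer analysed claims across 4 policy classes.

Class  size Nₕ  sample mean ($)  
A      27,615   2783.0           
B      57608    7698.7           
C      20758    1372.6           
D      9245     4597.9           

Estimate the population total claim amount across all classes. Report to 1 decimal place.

A: 27615·2783.0 = 76852545
B: 57608·7698.7 = 443506709.6
C: 20758·1372.6 = 28492430.8
D: 9245·4597.9 = 42507585.5
τ̂ = Σ Nₕx̄ₕ = 591359270.9.

591359270.9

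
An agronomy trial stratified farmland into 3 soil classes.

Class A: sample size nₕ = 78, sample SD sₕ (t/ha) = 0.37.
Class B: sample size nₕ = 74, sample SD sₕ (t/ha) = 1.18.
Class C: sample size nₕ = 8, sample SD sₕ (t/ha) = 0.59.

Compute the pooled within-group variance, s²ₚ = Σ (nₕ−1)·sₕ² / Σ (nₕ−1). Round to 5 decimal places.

0.73008

A: (78−1)·0.37² = 77·0.1369 = 10.5413
B: (74−1)·1.18² = 73·1.3924 = 101.6452
C: (8−1)·0.59² = 7·0.3481 = 2.4367
Numerator = 114.6232; denominator = Σ(nₕ−1) = 157.
s²ₚ = 114.6232/157 = 0.7300841... → 0.73008.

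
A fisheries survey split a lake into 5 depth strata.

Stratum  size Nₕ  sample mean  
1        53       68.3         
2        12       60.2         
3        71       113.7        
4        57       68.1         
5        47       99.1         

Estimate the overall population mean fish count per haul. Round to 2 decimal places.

87.31

x̄_st = (Σ Nₕx̄ₕ) / (Σ Nₕ) = (53·68.3 + 12·60.2 + 71·113.7 + 57·68.1 + 47·99.1) / 240
= 20954.4 / 240 = 87.31 → 87.31.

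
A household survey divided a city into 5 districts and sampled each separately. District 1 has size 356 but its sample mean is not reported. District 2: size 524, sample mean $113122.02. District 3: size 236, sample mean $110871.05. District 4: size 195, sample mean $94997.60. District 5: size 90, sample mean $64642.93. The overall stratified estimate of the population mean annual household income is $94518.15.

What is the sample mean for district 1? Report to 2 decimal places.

N = 356 + 524 + 236 + 195 + 90 = 1401.
Overall total = μ·N = 94518.15·1401 = 132419928.15.
Subtract the known strata: 524·113122.02 + 236·110871.05 + 195·94997.60 + 90·64642.93 = 109783901.98.
Remaining total for district 1: 132419928.15 − 109783901.98 = 22636026.17.
Divide by its size: 22636026.17 / 356 = 63584.3432... → 63584.34.

63584.34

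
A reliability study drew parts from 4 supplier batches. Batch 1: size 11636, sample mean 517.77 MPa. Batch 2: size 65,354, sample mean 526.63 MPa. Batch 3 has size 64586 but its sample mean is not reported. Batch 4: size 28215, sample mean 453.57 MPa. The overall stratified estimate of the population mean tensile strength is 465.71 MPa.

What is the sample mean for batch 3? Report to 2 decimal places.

399.99

Σ Nₕx̄ₕ = N·μ, so 64586·x̄_3 = 169791·465.71 − (11636·517.77 + 65354·526.63 + 28215·453.57).
= 79073366.61 − 53239626.29 = 25833740.32.
x̄_3 = 25833740.32 / 64586 = 399.9898... → 399.99.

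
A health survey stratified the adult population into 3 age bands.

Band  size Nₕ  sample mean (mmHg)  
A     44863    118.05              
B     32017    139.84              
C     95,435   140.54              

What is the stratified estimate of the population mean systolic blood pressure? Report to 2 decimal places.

134.55

N = 44863 + 32017 + 95435 = 172315.
Weight each subgroup mean by Nₕ/N and sum.
Σ Nₕx̄ₕ = 44863·118.05 + 32017·139.84 + 95435·140.54 = 5296077.15 + 4477257.28 + 13412434.9 = 23185769.33.
Divide by N: 23185769.33 / 172315 = 134.5546... → 134.55.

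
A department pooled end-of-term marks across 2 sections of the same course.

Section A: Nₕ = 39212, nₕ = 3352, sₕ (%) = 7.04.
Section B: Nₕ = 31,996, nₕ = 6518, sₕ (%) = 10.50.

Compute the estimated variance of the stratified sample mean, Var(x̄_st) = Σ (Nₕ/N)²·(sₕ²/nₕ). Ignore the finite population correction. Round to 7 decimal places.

N = 71208. Term for each stratum: Wₕ²sₕ²/nₕ.
Var(x̄_st) = 0.0044835469 + 0.0034150577 = 0.0078986046 → 0.0078986.

0.0078986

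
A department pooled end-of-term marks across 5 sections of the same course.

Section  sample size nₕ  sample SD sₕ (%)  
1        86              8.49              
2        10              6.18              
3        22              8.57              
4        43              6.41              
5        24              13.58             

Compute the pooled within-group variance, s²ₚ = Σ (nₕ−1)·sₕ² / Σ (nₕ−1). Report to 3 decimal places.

77.668

Degrees of freedom: 85 + 9 + 21 + 42 + 23 = 180.
Σ(nₕ−1)sₕ² = 85·72.0801 + 9·38.1924 + 21·73.4449 + 42·41.0881 + 23·184.4164 = 13980.1604.
s²ₚ = 13980.1604 / 180 = 77.66756... → 77.668.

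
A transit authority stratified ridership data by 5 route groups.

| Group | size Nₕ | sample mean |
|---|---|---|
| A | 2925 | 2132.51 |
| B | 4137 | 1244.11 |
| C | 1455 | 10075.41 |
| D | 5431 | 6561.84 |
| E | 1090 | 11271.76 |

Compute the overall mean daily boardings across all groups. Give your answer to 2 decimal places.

4918.72

x̄_st = (Σ Nₕx̄ₕ) / (Σ Nₕ) = (2925·2132.51 + 4137·1244.11 + 1455·10075.41 + 5431·6561.84 + 1090·11271.76) / 15038
= 73967767.81 / 15038 = 4918.7238... → 4918.72.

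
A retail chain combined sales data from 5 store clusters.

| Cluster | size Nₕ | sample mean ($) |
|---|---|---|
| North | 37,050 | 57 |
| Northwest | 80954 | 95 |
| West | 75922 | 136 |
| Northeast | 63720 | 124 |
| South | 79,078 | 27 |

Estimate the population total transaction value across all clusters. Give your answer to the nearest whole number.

30164258

North: 37050·57 = 2111850
Northwest: 80954·95 = 7690630
West: 75922·136 = 10325392
Northeast: 63720·124 = 7901280
South: 79078·27 = 2135106
τ̂ = Σ Nₕx̄ₕ = 30164258.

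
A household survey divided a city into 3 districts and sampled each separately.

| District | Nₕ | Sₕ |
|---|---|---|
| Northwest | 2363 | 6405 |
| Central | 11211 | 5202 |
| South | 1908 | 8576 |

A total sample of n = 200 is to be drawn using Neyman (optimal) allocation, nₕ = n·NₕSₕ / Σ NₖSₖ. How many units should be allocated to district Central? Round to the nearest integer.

Northwest: NₕSₕ = 2363·6405 = 15135015
Central: NₕSₕ = 11211·5202 = 58319622
South: NₕSₕ = 1908·8576 = 16363008
Σ NₕSₕ = 89817645.
n_Central = 200·58319622/89817645 = 129.862... → 130.

130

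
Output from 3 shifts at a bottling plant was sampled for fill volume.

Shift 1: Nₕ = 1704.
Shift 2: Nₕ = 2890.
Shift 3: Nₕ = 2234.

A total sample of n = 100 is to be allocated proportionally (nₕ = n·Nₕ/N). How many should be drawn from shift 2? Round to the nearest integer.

Share of shift 2 = 2890/6828 = 0.42326.
Allocate 100 × 0.42326 = 42.326... → 42.

42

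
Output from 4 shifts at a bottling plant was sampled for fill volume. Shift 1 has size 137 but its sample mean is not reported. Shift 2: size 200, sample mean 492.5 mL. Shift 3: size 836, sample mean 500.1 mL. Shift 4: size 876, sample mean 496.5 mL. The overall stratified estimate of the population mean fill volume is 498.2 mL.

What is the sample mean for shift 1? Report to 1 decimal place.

505.8

N = 137 + 200 + 836 + 876 = 2049.
Overall total = μ·N = 498.2·2049 = 1020811.8.
Subtract the known strata: 200·492.5 + 836·500.1 + 876·496.5 = 951517.6.
Remaining total for shift 1: 1020811.8 − 951517.6 = 69294.2.
Divide by its size: 69294.2 / 137 = 505.797... → 505.8.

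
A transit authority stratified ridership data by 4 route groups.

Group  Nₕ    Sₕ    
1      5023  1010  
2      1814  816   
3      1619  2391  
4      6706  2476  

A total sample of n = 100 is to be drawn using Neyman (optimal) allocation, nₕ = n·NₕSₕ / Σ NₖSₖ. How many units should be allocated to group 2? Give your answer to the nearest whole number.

5

Σ NₕSₕ = 5023·1010 + 1814·816 + 1619·2391 + 6706·2476 = 27028539.
Share for 2: 1480224/27028539 = 0.05477.
n_2 = 100 × 0.05477 = 5.477... → 5.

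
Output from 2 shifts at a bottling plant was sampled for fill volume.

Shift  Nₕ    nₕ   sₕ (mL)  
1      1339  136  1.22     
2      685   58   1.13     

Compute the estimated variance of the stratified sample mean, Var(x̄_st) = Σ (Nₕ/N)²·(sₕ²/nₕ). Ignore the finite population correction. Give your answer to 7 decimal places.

N = 2024; Wₕ = Nₕ/N.
shift 1: (1339/2024)²·1.22²/136 = 0.0047898387
shift 2: (685/2024)²·1.13²/58 = 0.0025216745
Sum = 0.0073115132 → 0.0073115.

0.0073115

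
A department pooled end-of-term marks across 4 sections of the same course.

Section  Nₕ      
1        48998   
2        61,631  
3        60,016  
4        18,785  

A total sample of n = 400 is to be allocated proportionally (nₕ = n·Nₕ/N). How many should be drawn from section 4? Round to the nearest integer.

Share of section 4 = 18785/189430 = 0.09917.
Allocate 400 × 0.09917 = 39.666... → 40.

40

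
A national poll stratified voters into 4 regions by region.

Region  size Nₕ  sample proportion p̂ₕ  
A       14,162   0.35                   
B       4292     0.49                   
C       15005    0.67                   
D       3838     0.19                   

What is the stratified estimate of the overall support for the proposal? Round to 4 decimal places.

0.4784

N = 14162 + 4292 + 15005 + 3838 = 37297.
Overall proportion = Σ (Nₕ/N)·p̂ₕ.
Σ Nₕp̂ₕ = 4956.7 + 2103.08 + 10053.35 + 729.22 = 17842.35.
17842.35 / 37297 = 0.478386... → 0.4784.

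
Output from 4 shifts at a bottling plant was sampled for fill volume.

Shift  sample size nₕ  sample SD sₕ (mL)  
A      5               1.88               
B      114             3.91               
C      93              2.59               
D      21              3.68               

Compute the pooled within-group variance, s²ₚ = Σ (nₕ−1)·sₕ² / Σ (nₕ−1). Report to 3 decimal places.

11.483

Degrees of freedom: 4 + 113 + 92 + 20 = 229.
Σ(nₕ−1)sₕ² = 4·3.5344 + 113·15.2881 + 92·6.7081 + 20·13.5424 = 2629.6861.
s²ₚ = 2629.6861 / 229 = 11.48335... → 11.483.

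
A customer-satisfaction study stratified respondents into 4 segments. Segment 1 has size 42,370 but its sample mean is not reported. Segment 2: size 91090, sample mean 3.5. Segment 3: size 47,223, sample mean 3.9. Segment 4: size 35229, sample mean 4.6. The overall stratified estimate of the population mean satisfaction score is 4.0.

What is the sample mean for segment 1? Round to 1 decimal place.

Σ Nₕx̄ₕ = N·μ, so 42370·x̄_1 = 215912·4.0 − (91090·3.5 + 47223·3.9 + 35229·4.6).
= 863648 − 665038.1 = 198609.9.
x̄_1 = 198609.9 / 42370 = 4.688... → 4.7.

4.7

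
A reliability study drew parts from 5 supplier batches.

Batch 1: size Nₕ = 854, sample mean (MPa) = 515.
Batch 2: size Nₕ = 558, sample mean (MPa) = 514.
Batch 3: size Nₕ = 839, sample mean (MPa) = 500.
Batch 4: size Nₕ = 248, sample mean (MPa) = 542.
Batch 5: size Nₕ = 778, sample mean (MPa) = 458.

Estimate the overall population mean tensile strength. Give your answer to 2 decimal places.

x̄_st = (Σ Nₕx̄ₕ) / (Σ Nₕ) = (854·515 + 558·514 + 839·500 + 248·542 + 778·458) / 3277
= 1636862 / 3277 = 499.5002... → 499.50.

499.50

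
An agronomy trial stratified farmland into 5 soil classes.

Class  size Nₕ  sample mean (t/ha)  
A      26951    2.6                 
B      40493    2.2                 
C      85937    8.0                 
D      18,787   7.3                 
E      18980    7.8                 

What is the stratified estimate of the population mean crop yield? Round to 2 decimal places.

N = 191148; weights Wₕ = Nₕ/N = (0.1410, 0.2118, 0.4496, 0.0983, 0.0993).
x̄_st = Σ Wₕ·x̄ₕ = 0.1410·2.6 + 0.2118·2.2 + 0.4496·8.0 + 0.0983·7.3 + 0.0993·7.8 ≈ 5.9213...
→ 5.92.

5.92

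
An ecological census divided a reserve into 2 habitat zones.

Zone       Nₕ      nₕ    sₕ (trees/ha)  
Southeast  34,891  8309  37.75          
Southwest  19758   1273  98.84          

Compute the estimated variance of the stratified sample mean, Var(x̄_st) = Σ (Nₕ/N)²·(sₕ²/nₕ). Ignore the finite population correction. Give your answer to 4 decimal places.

1.0730

N = 54649; Wₕ = Nₕ/N.
zone Southeast: (34891/54649)²·37.75²/8309 = 0.0699113
zone Southwest: (19758/54649)²·98.84²/1273 = 1.0031332
Sum = 1.0730445 → 1.0730.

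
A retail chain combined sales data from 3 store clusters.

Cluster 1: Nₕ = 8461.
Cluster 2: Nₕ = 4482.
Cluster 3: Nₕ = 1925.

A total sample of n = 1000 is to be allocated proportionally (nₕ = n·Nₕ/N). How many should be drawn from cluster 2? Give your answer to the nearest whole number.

301

N = 8461 + 4482 + 1925 = 14868.
n_2 = 1000·4482/14868 = 301.453... → 301.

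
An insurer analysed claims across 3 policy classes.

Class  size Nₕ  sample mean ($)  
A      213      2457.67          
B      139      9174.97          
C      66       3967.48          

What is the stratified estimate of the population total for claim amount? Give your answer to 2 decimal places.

2060658.22

A: 213·2457.67 = 523483.71
B: 139·9174.97 = 1275320.83
C: 66·3967.48 = 261853.68
τ̂ = Σ Nₕx̄ₕ = 2060658.22.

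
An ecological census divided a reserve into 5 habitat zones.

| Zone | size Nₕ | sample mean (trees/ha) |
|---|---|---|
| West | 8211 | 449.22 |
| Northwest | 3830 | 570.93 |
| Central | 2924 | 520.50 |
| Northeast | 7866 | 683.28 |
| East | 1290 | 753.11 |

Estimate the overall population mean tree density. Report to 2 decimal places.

N = 24121; weights Wₕ = Nₕ/N = (0.3404, 0.1588, 0.1212, 0.3261, 0.0535).
x̄_st = Σ Wₕ·x̄ₕ = 0.3404·449.22 + 0.1588·570.93 + 0.1212·520.50 + 0.3261·683.28 + 0.0535·753.11 ≈ 569.7667...
→ 569.77.

569.77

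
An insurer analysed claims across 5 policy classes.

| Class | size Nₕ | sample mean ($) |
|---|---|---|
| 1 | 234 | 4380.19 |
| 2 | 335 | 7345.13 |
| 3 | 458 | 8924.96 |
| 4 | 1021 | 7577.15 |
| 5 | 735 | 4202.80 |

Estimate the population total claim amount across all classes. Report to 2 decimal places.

1: 234·4380.19 = 1024964.46
2: 335·7345.13 = 2460618.55
3: 458·8924.96 = 4087631.68
4: 1021·7577.15 = 7736270.15
5: 735·4202.80 = 3089058
τ̂ = Σ Nₕx̄ₕ = 18398542.84.

18398542.84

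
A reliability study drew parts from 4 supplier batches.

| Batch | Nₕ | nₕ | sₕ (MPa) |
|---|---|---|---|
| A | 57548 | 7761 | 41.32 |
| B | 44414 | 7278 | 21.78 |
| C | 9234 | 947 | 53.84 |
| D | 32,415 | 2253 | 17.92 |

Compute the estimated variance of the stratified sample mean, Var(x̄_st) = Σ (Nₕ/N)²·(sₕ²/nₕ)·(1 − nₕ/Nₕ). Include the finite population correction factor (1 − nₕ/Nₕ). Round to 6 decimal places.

0.053888

N = 143611. Term for each stratum: Wₕ²sₕ²/nₕ·(1−nₕ/Nₕ).
Var(x̄_st) = 0.030561434 + 0.005212467 + 0.011357217 + 0.006756870 = 0.053887987 → 0.053888.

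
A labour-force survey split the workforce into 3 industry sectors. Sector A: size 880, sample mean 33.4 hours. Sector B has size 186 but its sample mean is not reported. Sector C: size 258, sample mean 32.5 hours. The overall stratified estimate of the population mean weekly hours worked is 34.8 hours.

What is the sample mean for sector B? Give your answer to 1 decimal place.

44.6

Σ Nₕx̄ₕ = N·μ, so 186·x̄_B = 1324·34.8 − (880·33.4 + 258·32.5).
= 46075.2 − 37777 = 8298.2.
x̄_B = 8298.2 / 186 = 44.614... → 44.6.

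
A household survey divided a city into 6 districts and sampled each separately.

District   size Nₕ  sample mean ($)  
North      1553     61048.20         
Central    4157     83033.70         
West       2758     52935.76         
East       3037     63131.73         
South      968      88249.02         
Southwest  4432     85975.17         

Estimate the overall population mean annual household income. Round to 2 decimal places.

73597.98

N = 1553 + 4157 + 2758 + 3037 + 968 + 4432 = 16905.
The stratified mean weights each stratum mean by its population share Nₕ/N.
Σ Nₕx̄ₕ = 1553·61048.20 + 4157·83033.70 + 2758·52935.76 + 3037·63131.73 + 968·88249.02 + 4432·85975.17 = 94807854.6 + 345171090.9 + 145996826.08 + 191731064.01 + 85425051.36 + 381041953.44 = 1244173840.39.
Divide by N: 1244173840.39 / 16905 = 73597.9793... → 73597.98.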